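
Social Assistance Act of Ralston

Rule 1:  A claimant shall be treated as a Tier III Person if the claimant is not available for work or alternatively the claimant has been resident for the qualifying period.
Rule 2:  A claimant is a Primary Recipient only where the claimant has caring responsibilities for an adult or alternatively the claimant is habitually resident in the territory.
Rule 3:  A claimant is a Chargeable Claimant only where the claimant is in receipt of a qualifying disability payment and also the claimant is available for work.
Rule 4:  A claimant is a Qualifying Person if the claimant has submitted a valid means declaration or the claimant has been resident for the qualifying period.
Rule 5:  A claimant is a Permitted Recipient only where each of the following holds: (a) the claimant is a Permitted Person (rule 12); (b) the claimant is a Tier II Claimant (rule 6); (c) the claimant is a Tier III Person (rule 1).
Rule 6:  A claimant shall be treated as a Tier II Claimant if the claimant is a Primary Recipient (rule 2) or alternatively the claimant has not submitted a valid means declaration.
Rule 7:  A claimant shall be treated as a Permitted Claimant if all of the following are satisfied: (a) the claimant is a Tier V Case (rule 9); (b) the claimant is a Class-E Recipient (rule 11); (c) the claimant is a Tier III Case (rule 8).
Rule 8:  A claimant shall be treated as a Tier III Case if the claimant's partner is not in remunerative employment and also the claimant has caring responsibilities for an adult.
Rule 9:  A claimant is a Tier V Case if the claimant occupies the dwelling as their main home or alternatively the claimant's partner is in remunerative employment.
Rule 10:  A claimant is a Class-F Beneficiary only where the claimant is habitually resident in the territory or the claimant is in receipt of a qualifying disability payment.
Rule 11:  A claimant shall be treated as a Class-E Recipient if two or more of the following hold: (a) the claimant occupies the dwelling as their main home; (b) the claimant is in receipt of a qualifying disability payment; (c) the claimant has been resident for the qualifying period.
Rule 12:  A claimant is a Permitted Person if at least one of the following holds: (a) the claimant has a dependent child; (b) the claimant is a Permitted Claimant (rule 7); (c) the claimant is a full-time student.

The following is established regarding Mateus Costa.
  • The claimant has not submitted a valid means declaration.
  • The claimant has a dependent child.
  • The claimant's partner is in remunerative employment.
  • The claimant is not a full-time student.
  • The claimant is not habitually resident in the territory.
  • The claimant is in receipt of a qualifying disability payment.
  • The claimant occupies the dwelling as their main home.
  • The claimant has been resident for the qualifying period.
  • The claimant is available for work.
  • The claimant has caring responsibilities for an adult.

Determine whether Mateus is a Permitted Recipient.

Yes

Under rule 9: the claimant occupies the dwelling as their main home? yes; or the claimant's partner is in remunerative employment? yes. So the claimant is a Tier V Case.
Under rule 11: the claimant occupies the dwelling as their main home? yes; the claimant is in receipt of a qualifying disability payment? yes; the claimant has been resident for the qualifying period? yes — 3 of 3 hold (need ≥2) → satisfied.
Under rule 8: the claimant's partner is not in remunerative employment? no; and the claimant has caring responsibilities for an adult? yes. So the claimant is not a Tier III Case.
Under rule 7: Tier V Case (rule 9)? yes; and Class-E Recipient (rule 11)? yes; and Tier III Case (rule 8)? no. So the claimant is not a Permitted Claimant.
Under rule 12: the claimant has a dependent child? yes; or Permitted Claimant (rule 7)? no; or the claimant is a full-time student? no. So the claimant is a Permitted Person.
Under rule 2: the claimant has caring responsibilities for an adult? yes; or the claimant is habitually resident in the territory? no. So the claimant is a Primary Recipient.
Under rule 6: Primary Recipient (rule 2)? yes; or the claimant has not submitted a valid means declaration? yes. So the claimant is a Tier II Claimant.
Under rule 1: the claimant is not available for work? no; or the claimant has been resident for the qualifying period? yes. So the claimant is a Tier III Person.
Under rule 5: Permitted Person (rule 12)? yes; and Tier II Claimant (rule 6)? yes; and Tier III Person (rule 1)? yes. So the claimant is a Permitted Recipient.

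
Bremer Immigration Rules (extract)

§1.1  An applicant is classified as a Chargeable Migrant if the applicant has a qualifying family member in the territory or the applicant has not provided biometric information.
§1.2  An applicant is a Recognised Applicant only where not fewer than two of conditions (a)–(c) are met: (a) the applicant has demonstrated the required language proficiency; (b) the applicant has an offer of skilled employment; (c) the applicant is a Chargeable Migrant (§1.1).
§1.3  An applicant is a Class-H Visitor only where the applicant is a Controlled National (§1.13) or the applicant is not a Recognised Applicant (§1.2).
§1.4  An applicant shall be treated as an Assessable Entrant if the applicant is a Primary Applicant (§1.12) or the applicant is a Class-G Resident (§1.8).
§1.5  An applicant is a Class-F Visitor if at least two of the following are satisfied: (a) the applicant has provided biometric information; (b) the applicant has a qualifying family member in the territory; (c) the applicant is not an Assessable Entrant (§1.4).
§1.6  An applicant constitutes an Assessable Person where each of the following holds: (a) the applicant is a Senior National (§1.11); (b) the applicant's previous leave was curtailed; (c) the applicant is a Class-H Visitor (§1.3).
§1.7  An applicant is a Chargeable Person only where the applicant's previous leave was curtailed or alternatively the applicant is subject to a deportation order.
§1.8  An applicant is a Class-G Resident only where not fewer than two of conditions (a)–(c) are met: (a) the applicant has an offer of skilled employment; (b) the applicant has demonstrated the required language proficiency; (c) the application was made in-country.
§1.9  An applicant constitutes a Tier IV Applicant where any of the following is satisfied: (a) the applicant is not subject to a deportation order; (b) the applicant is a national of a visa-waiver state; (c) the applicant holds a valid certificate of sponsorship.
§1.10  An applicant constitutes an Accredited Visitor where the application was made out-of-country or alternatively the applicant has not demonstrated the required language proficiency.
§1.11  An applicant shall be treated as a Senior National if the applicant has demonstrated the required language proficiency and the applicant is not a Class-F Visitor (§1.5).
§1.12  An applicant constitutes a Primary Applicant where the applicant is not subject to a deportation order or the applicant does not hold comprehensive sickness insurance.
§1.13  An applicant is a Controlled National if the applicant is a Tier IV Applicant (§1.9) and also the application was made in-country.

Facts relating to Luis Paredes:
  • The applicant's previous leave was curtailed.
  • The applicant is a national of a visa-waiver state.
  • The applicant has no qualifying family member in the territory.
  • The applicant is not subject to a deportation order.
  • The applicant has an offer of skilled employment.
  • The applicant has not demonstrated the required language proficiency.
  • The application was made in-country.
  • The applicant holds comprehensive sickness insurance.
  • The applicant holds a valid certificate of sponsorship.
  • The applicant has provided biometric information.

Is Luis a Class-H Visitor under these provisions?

Yes

§1.9 — Tier IV Applicant: [the applicant is not subject to a deportation order? yes] OR [the applicant is a national of a visa-waiver state? yes] OR [the applicant holds a valid certificate of sponsorship? yes] → satisfied.
§1.13 — Controlled National: [Tier IV Applicant (§1.9)? yes] AND [the application was made in-country? yes] → satisfied.
§1.1 — Chargeable Migrant: [the applicant has a qualifying family member in the territory? no] OR [the applicant has not provided biometric information? no] → not satisfied.
§1.2 — Recognised Applicant: the applicant has demonstrated the required language proficiency? no; the applicant has an offer of skilled employment? yes; Chargeable Migrant (§1.1)? no — 1 of 3 hold (need ≥2) → not satisfied.
§1.3 — Class-H Visitor: [Controlled National (§1.13)? yes] OR [not a Recognised Applicant (§1.2)? yes] → satisfied.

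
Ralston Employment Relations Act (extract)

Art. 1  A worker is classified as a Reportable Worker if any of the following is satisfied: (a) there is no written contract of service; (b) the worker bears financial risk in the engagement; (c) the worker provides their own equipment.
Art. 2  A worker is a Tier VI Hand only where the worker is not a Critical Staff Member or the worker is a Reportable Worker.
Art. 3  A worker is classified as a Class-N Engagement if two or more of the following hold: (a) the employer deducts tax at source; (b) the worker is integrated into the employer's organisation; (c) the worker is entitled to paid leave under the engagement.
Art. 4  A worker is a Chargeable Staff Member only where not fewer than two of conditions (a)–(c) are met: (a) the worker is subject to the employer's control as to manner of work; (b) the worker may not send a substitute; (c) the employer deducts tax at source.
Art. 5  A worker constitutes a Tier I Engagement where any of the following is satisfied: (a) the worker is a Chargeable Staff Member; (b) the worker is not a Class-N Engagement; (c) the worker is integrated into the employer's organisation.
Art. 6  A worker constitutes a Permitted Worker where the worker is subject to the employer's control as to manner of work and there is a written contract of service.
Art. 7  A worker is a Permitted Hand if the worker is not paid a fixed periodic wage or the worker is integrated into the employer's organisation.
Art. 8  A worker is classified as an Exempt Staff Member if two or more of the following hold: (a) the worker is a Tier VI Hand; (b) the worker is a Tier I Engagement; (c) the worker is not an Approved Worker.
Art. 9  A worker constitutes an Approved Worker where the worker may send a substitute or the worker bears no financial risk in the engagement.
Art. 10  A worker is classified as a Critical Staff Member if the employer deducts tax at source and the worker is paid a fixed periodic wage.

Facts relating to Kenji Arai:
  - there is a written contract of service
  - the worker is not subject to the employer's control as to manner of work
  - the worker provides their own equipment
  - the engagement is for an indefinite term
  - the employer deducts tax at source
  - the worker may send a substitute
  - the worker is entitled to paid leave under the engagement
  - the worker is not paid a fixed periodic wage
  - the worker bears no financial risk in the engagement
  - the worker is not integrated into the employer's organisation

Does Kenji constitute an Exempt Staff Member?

No

article 10 — Critical Staff Member: [the employer deducts tax at source? yes] AND [the worker is paid a fixed periodic wage? no] → not satisfied.
article 1 — Reportable Worker: [there is no written contract of service? no] OR [the worker bears financial risk in the engagement? no] OR [the worker provides their own equipment? yes] → satisfied.
article 2 — Tier VI Hand: [not a Critical Staff Member (article 10)? yes] OR [Reportable Worker (article 1)? yes] → satisfied.
article 4 — Chargeable Staff Member: the worker is subject to the employer's control as to manner of work? no; the worker may not send a substitute? no; the employer deducts tax at source? yes — 1 of 3 hold (need ≥2) → not satisfied.
article 3 — Class-N Engagement: the employer deducts tax at source? yes; the worker is integrated into the employer's organisation? no; the worker is entitled to paid leave under the engagement? yes — 2 of 3 hold (need ≥2) → satisfied.
article 5 — Tier I Engagement: [Chargeable Staff Member (article 4)? no] OR [not a Class-N Engagement (article 3)? no] OR [the worker is integrated into the employer's organisation? no] → not satisfied.
article 9 — Approved Worker: [the worker may send a substitute? yes] OR [the worker bears no financial risk in the engagement? yes] → satisfied.
article 8 — Exempt Staff Member: Tier VI Hand (article 2)? yes; Tier I Engagement (article 5)? no; not an Approved Worker (article 9)? no — 1 of 3 hold (need ≥2) → not satisfied.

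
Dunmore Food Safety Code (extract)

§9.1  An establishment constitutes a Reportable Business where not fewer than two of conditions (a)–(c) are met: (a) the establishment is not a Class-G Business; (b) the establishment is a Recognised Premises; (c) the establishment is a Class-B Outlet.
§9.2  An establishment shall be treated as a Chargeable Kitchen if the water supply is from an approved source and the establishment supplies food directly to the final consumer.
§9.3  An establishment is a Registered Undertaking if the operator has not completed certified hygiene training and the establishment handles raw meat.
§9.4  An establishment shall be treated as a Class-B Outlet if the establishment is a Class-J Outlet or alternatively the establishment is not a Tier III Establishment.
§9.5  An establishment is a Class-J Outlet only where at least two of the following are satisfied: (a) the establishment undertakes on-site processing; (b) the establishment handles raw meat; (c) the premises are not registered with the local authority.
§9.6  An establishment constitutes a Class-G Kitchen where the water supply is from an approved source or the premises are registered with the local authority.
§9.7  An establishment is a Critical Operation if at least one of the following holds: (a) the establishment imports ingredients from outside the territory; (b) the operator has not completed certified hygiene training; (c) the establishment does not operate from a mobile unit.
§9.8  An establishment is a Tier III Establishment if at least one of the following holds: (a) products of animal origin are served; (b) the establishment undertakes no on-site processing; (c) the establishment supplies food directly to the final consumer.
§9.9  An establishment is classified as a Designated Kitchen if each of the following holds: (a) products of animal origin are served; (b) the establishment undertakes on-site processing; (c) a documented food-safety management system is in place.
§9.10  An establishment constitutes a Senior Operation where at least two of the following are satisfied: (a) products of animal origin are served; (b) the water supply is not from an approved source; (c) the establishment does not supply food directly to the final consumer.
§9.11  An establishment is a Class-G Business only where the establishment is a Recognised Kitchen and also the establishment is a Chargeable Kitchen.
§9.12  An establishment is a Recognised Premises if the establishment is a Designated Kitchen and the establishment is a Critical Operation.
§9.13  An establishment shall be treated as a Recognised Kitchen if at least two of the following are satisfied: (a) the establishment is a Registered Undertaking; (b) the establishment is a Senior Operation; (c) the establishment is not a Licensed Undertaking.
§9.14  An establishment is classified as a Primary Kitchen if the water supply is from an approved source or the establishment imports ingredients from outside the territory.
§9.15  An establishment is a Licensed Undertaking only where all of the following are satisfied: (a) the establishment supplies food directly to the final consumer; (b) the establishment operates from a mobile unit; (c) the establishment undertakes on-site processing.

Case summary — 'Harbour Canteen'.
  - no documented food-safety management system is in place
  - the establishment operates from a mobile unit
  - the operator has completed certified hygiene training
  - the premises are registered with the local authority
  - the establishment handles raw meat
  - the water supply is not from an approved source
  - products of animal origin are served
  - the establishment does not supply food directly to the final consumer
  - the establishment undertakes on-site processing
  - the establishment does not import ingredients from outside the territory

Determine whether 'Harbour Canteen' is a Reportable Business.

Yes

Under §9.3: the operator has not completed certified hygiene training? no; and the establishment handles raw meat? yes. So the establishment is not a Registered Undertaking.
Under §9.10: products of animal origin are served? yes; the water supply is not from an approved source? yes; the establishment does not supply food directly to the final consumer? yes — 3 of 3 hold (need ≥2) → satisfied.
Under §9.15: the establishment supplies food directly to the final consumer? no; and the establishment operates from a mobile unit? yes; and the establishment undertakes on-site processing? yes. So the establishment is not a Licensed Undertaking.
Under §9.13: Registered Undertaking (§9.3)? no; Senior Operation (§9.10)? yes; not a Licensed Undertaking (§9.15)? yes — 2 of 3 hold (need ≥2) → satisfied.
Under §9.2: the water supply is from an approved source? no; and the establishment supplies food directly to the final consumer? no. So the establishment is not a Chargeable Kitchen.
Under §9.11: Recognised Kitchen (§9.13)? yes; and Chargeable Kitchen (§9.2)? no. So the establishment is not a Class-G Business.
Under §9.9: products of animal origin are served? yes; and the establishment undertakes on-site processing? yes; and a documented food-safety management system is in place? no. So the establishment is not a Designated Kitchen.
Under §9.7: the establishment imports ingredients from outside the territory? no; or the operator has not completed certified hygiene training? no; or the establishment does not operate from a mobile unit? no. So the establishment is not a Critical Operation.
Under §9.12: Designated Kitchen (§9.9)? no; and Critical Operation (§9.7)? no. So the establishment is not a Recognised Premises.
Under §9.5: the establishment undertakes on-site processing? yes; the establishment handles raw meat? yes; the premises are not registered with the local authority? no — 2 of 3 hold (need ≥2) → satisfied.
Under §9.8: products of animal origin are served? yes; or the establishment undertakes no on-site processing? no; or the establishment supplies food directly to the final consumer? no. So the establishment is a Tier III Establishment.
Under §9.4: Class-J Outlet (§9.5)? yes; or not a Tier III Establishment (§9.8)? no. So the establishment is a Class-B Outlet.
Under §9.1: not a Class-G Business (§9.11)? yes; Recognised Premises (§9.12)? no; Class-B Outlet (§9.4)? yes — 2 of 3 hold (need ≥2) → satisfied.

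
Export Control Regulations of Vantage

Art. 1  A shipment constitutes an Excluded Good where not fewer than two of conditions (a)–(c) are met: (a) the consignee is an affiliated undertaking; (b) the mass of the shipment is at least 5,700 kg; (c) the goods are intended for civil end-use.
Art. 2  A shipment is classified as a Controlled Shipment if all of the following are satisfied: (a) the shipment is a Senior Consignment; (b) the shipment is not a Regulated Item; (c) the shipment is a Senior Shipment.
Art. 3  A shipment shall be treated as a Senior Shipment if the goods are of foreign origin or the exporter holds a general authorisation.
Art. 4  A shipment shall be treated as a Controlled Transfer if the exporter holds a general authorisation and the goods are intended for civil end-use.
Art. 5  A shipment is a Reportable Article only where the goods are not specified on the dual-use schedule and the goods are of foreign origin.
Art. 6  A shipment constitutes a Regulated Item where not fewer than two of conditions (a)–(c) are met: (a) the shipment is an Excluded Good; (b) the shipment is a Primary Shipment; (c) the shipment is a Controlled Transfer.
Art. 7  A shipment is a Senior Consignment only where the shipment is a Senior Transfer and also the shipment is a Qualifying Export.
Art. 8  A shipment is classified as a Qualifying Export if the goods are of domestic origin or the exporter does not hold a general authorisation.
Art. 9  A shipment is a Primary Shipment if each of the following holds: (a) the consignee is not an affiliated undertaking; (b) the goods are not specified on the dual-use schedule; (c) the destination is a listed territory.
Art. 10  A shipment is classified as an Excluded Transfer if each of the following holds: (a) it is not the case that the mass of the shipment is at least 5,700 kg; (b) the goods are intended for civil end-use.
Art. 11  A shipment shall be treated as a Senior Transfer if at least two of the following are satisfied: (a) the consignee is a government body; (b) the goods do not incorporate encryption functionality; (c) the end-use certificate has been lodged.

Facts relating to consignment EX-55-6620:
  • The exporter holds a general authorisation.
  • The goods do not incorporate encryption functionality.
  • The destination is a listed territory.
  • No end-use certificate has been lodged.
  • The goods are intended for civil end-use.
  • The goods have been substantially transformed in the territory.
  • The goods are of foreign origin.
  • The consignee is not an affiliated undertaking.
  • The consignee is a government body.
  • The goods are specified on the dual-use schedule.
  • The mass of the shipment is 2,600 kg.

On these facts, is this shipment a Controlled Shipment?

No

Under article 11: the consignee is a government body? yes; the goods do not incorporate encryption functionality? yes; the end-use certificate has been lodged? no — 2 of 3 hold (need ≥2) → satisfied.
Under article 8: the goods are of domestic origin? no; or the exporter does not hold a general authorisation? no. So the shipment is not a Qualifying Export.
Under article 7: Senior Transfer (article 11)? yes; and Qualifying Export (article 8)? no. So the shipment is not a Senior Consignment.
Under article 1: the consignee is an affiliated undertaking? no; mass of the shipment: 2,600 kg ≥ 5,700 kg? no; the goods are intended for civil end-use? yes — 1 of 3 hold (need ≥2) → not satisfied.
Under article 9: the consignee is not an affiliated undertaking? yes; and the goods are not specified on the dual-use schedule? no; and the destination is a listed territory? yes. So the shipment is not a Primary Shipment.
Under article 4: the exporter holds a general authorisation? yes; and the goods are intended for civil end-use? yes. So the shipment is a Controlled Transfer.
Under article 6: Excluded Good (article 1)? no; Primary Shipment (article 9)? no; Controlled Transfer (article 4)? yes — 1 of 3 hold (need ≥2) → not satisfied.
Under article 3: the goods are of foreign origin? yes; or the exporter holds a general authorisation? yes. So the shipment is a Senior Shipment.
Under article 2: Senior Consignment (article 7)? no; and not a Regulated Item (article 6)? yes; and Senior Shipment (article 3)? yes. So the shipment is not a Controlled Shipment.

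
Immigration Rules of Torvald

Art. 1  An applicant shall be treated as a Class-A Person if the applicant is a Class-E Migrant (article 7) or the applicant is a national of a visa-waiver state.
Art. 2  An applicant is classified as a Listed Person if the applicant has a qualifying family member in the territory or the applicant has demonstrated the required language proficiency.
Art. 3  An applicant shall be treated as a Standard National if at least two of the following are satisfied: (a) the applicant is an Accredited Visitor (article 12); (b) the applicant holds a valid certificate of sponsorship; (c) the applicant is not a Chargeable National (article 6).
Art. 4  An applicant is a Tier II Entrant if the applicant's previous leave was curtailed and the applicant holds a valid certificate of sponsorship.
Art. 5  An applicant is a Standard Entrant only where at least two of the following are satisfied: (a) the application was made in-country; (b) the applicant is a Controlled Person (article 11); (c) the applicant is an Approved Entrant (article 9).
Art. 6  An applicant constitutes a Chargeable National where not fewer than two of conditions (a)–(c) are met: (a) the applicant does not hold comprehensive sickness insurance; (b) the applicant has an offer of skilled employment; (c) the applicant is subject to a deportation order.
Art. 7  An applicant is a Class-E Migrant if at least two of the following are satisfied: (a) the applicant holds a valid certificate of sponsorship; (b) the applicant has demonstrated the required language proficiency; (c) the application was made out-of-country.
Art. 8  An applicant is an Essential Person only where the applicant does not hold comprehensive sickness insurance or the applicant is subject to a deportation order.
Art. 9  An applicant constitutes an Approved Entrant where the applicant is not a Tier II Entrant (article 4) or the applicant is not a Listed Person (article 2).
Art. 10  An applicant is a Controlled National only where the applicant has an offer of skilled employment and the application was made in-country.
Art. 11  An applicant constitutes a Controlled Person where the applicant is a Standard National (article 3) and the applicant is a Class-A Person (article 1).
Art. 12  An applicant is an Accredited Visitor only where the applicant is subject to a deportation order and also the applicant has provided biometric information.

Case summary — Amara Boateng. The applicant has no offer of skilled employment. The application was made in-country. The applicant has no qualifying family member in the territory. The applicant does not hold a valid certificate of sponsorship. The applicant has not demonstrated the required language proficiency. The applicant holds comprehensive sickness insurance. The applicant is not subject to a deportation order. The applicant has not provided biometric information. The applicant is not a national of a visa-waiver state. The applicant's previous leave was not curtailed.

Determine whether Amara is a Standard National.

No

article 12 — Accredited Visitor: [the applicant is subject to a deportation order? no] AND [the applicant has provided biometric information? no] → not satisfied.
article 6 — Chargeable National: the applicant does not hold comprehensive sickness insurance? no; the applicant has an offer of skilled employment? no; the applicant is subject to a deportation order? no — 0 of 3 hold (need ≥2) → not satisfied.
article 3 — Standard National: Accredited Visitor (article 12)? no; the applicant holds a valid certificate of sponsorship? no; not a Chargeable National (article 6)? yes — 1 of 3 hold (need ≥2) → not satisfied.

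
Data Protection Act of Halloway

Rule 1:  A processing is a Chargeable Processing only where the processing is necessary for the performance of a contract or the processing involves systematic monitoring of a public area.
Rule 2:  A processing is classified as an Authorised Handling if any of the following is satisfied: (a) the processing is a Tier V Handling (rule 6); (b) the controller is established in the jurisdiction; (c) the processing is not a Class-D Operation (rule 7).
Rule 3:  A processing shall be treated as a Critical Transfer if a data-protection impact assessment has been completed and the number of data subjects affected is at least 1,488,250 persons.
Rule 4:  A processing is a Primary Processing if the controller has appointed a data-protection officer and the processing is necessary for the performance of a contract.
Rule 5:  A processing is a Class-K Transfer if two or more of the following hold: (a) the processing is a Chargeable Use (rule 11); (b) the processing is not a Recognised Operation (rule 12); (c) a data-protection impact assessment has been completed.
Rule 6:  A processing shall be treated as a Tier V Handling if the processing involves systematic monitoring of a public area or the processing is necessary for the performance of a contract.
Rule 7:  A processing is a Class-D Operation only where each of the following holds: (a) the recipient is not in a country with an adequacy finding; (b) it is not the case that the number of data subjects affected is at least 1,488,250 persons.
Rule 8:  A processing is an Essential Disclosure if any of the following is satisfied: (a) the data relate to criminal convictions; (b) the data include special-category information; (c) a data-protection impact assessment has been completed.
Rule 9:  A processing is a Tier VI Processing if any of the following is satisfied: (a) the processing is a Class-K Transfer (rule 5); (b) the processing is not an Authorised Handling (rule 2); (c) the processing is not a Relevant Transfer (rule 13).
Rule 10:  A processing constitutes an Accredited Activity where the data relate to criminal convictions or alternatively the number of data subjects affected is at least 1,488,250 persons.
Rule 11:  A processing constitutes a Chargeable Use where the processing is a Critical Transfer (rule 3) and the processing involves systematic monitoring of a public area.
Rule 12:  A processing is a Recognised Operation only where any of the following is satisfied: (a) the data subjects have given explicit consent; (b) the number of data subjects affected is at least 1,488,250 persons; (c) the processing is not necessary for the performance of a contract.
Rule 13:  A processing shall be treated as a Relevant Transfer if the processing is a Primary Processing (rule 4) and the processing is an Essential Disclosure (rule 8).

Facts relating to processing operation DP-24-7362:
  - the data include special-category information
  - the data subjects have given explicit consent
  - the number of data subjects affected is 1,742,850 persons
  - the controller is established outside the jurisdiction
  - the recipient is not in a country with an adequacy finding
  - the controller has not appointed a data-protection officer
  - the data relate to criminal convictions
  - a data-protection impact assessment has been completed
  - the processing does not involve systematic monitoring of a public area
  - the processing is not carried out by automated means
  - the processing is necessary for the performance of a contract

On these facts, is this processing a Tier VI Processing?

Yes

Under rule 3: a data-protection impact assessment has been completed? yes; and number of data subjects affected: 1,742,850 persons ≥ 1,488,250 persons? yes. So the processing is a Critical Transfer.
Under rule 11: Critical Transfer (rule 3)? yes; and the processing involves systematic monitoring of a public area? no. So the processing is not a Chargeable Use.
Under rule 12: the data subjects have given explicit consent? yes; or number of data subjects affected: 1,742,850 persons ≥ 1,488,250 persons? yes; or the processing is not necessary for the performance of a contract? no. So the processing is a Recognised Operation.
Under rule 5: Chargeable Use (rule 11)? no; not a Recognised Operation (rule 12)? no; a data-protection impact assessment has been completed? yes — 1 of 3 hold (need ≥2) → not satisfied.
Under rule 6: the processing involves systematic monitoring of a public area? no; or the processing is necessary for the performance of a contract? yes. So the processing is a Tier V Handling.
Under rule 7: the recipient is not in a country with an adequacy finding? yes; and number of data subjects affected: 1,742,850 persons ≥ 1,488,250 persons? yes, so negated condition no. So the processing is not a Class-D Operation.
Under rule 2: Tier V Handling (rule 6)? yes; or the controller is established in the jurisdiction? no; or not a Class-D Operation (rule 7)? yes. So the processing is an Authorised Handling.
Under rule 4: the controller has appointed a data-protection officer? no; and the processing is necessary for the performance of a contract? yes. So the processing is not a Primary Processing.
Under rule 8: the data relate to criminal convictions? yes; or the data include special-category information? yes; or a data-protection impact assessment has been completed? yes. So the processing is an Essential Disclosure.
Under rule 13: Primary Processing (rule 4)? no; and Essential Disclosure (rule 8)? yes. So the processing is not a Relevant Transfer.
Under rule 9: Class-K Transfer (rule 5)? no; or not an Authorised Handling (rule 2)? no; or not a Relevant Transfer (rule 13)? yes. So the processing is a Tier VI Processing.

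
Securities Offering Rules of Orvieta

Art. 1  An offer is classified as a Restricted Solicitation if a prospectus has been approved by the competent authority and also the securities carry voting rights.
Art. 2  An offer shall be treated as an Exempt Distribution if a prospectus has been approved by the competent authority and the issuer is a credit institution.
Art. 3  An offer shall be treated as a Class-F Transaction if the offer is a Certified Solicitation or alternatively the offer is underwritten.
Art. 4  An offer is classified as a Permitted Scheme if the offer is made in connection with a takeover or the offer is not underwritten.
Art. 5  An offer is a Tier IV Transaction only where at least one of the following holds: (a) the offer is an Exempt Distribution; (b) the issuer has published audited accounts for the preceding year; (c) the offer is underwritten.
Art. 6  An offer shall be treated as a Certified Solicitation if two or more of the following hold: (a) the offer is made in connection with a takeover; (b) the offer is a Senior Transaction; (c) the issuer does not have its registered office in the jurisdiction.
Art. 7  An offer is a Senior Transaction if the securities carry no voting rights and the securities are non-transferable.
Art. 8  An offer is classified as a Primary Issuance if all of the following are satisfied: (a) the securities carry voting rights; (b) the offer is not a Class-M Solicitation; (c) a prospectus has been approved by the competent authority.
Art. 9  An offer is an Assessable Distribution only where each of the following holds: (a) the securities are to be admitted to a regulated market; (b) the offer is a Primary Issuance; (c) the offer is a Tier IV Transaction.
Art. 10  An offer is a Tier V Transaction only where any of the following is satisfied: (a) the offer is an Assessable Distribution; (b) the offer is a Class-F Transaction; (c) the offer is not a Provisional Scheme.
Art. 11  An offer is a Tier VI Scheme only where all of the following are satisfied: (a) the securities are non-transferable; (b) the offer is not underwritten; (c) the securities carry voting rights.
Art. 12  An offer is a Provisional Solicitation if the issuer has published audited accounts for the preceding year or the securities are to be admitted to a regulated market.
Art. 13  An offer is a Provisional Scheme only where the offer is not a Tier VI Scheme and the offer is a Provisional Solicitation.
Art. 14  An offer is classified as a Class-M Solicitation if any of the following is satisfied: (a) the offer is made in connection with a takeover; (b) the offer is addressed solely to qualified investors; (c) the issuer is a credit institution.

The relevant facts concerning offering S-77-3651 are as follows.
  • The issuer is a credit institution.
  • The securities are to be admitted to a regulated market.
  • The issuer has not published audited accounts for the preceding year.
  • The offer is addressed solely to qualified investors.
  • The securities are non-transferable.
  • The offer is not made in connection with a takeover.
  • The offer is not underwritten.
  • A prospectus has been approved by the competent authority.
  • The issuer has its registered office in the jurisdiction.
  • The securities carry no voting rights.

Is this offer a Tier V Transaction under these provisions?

article 14 — Class-M Solicitation: [the offer is made in connection with a takeover? no] OR [the offer is addressed solely to qualified investors? yes] OR [the issuer is a credit institution? yes] → satisfied.
article 8 — Primary Issuance: [the securities carry voting rights? no] AND [not a Class-M Solicitation (article 14)? no] AND [a prospectus has been approved by the competent authority? yes] → not satisfied.
article 2 — Exempt Distribution: [a prospectus has been approved by the competent authority? yes] AND [the issuer is a credit institution? yes] → satisfied.
article 5 — Tier IV Transaction: [Exempt Distribution (article 2)? yes] OR [the issuer has published audited accounts for the preceding year? no] OR [the offer is underwritten? no] → satisfied.
article 9 — Assessable Distribution: [the securities are to be admitted to a regulated market? yes] AND [Primary Issuance (article 8)? no] AND [Tier IV Transaction (article 5)? yes] → not satisfied.
article 7 — Senior Transaction: [the securities carry no voting rights? yes] AND [the securities are non-transferable? yes] → satisfied.
article 6 — Certified Solicitation: the offer is made in connection with a takeover? no; Senior Transaction (article 7)? yes; the issuer does not have its registered office in the jurisdiction? no — 1 of 3 hold (need ≥2) → not satisfied.
article 3 — Class-F Transaction: [Certified Solicitation (article 6)? no] OR [the offer is underwritten? no] → not satisfied.
article 11 — Tier VI Scheme: [the securities are non-transferable? yes] AND [the offer is not underwritten? yes] AND [the securities carry voting rights? no] → not satisfied.
article 12 — Provisional Solicitation: [the issuer has published audited accounts for the preceding year? no] OR [the securities are to be admitted to a regulated market? yes] → satisfied.
article 13 — Provisional Scheme: [not a Tier VI Scheme (article 11)? yes] AND [Provisional Solicitation (article 12)? yes] → satisfied.
article 10 — Tier V Transaction: [Assessable Distribution (article 9)? no] OR [Class-F Transaction (article 3)? no] OR [not a Provisional Scheme (article 13)? no] → not satisfied.

No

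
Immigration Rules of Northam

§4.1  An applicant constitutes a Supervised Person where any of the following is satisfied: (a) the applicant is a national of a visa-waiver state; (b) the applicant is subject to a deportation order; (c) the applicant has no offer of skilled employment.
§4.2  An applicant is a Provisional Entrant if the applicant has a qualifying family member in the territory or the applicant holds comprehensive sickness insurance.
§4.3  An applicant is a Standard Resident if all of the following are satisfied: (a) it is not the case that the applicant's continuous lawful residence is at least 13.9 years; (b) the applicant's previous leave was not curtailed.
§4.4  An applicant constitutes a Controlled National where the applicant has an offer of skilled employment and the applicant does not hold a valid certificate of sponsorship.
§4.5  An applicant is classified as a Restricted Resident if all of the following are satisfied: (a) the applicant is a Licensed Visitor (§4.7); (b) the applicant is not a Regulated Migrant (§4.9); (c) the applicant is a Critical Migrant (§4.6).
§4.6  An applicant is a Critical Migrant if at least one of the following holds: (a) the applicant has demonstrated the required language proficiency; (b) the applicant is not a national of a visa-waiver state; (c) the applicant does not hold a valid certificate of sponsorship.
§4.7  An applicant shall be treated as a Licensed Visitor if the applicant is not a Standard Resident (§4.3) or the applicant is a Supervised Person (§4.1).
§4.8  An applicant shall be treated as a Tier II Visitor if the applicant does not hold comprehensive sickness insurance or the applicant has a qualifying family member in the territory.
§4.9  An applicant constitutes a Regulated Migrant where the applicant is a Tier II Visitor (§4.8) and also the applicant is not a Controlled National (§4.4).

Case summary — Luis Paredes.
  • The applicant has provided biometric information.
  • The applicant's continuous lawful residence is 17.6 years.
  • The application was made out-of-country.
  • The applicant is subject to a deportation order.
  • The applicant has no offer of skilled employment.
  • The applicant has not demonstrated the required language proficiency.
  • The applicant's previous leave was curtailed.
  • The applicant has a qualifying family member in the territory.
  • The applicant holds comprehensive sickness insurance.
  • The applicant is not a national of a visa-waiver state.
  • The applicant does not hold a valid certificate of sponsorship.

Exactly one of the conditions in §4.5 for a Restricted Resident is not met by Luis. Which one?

Regulated Migrant

§4.3 — Standard Resident: [applicant's continuous lawful residence: 17.6 years ≥ 13.9 years? yes, so negated condition no] AND [the applicant's previous leave was not curtailed? no] → not satisfied.
§4.1 — Supervised Person: [the applicant is a national of a visa-waiver state? no] OR [the applicant is subject to a deportation order? yes] OR [the applicant has no offer of skilled employment? yes] → satisfied.
§4.7 — Licensed Visitor: [not a Standard Resident (§4.3)? yes] OR [Supervised Person (§4.1)? yes] → satisfied.
§4.8 — Tier II Visitor: [the applicant does not hold comprehensive sickness insurance? no] OR [the applicant has a qualifying family member in the territory? yes] → satisfied.
§4.4 — Controlled National: [the applicant has an offer of skilled employment? no] AND [the applicant does not hold a valid certificate of sponsorship? yes] → not satisfied.
§4.9 — Regulated Migrant: [Tier II Visitor (§4.8)? yes] AND [not a Controlled National (§4.4)? yes] → satisfied.
§4.6 — Critical Migrant: [the applicant has demonstrated the required language proficiency? no] OR [the applicant is not a national of a visa-waiver state? yes] OR [the applicant does not hold a valid certificate of sponsorship? yes] → satisfied.
§4.5 — Restricted Resident: [Licensed Visitor (§4.7)? yes] AND [not a Regulated Migrant (§4.9)? no] AND [Critical Migrant (§4.6)? yes] → not satisfied.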